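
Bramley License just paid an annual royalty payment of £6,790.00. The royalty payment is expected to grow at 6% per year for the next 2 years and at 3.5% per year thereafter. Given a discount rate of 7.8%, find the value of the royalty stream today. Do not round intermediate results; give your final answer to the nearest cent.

£171263.15

D_1 = 7197.40000
D_2 = 7629.24400
Terminal value at year 2: TV = D_2×(1+g_2)/(r−g_2) = 7896.26754/0.043 = 183634.12884
P_0 = D_1/(1+r)^1 + D_2/(1+r)^2 + TV/(1+r)^2
    = 6676.62338 + 6565.13987 + 158021.38988 = 171263.15313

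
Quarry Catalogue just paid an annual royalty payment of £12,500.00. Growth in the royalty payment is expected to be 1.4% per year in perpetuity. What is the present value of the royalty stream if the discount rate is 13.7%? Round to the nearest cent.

£103048.78

D₁ = D₀ × (1 + g) = £12,500.00 × 1.014 = £12,675.0000
Growing perpetuity: P = D₁ / (r − g) = £12,675.0000 / (0.137 − 0.014) = £103,048.78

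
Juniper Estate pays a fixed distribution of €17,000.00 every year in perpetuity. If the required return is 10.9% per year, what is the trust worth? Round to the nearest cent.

€155963.30

Level perpetuity: PV = C / r = €17,000.00 / 0.109 = €155,963.30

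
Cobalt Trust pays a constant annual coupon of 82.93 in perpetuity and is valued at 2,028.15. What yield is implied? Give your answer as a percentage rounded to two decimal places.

P = C/r ⇒ r = C/P = 82.93/2,028.15 = 0.040889

4.09%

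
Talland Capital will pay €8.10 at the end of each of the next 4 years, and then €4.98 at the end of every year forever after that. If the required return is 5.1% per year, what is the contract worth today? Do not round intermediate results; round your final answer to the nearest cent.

PV of 4-year annuity: €8.10 × [1 − (1+0.051)^−4] / 0.051 = 28.65561
Perpetuity value at year 4: €4.98 / 0.051 = 97.64706
PV of perpetuity: 97.64706 / (1+0.051)^4 = 80.02917
Total PV = 28.65561 + 80.02917 = 108.68477

€108.68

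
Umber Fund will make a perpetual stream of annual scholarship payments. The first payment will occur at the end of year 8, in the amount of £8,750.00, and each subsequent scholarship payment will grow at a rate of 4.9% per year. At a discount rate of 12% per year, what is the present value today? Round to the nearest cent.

£55747.26

Value at end of year 7: C₁ / (r − g) = £8,750.00 / (0.12 − 0.049) = £123,239.4366
Discount to today: PV = £123,239.4366 / (1 + 0.12)^7 = £123,239.4366 / 2.210681 = £55,747.26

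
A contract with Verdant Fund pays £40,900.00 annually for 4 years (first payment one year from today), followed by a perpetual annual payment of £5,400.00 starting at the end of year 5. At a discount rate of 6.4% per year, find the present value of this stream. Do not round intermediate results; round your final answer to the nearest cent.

PV of 4-year annuity: £40,900.00 × [1 − (1+0.064)^−4] / 0.064 = 140434.31638
Perpetuity value at year 4: £5,400.00 / 0.064 = 84375.00000
PV of perpetuity: 84375.00000 / (1+0.064)^4 = 65833.54991
Total PV = 140434.31638 + 65833.54991 = 206267.86630

£206267.87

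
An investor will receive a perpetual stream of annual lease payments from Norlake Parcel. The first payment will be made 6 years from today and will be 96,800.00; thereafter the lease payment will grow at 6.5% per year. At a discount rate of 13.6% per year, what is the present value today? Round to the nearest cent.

Value at end of year 5: C₁ / (r − g) = 96,800.00 / (0.136 − 0.065) = 1,363,380.2817
Discount to today: PV = 1,363,380.2817 / (1 + 0.136)^5 = 1,363,380.2817 / 1.891872 = 720,651.59

720651.59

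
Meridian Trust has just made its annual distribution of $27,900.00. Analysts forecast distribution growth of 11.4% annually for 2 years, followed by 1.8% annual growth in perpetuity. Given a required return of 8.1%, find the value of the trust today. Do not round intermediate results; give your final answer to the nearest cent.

D_1 = 31080.60000
D_2 = 34623.78840
Terminal value at year 2: TV = D_2×(1+g_2)/(r−g_2) = 35247.01659/0.063 = 559476.45383
P_0 = D_1/(1+r)^1 + D_2/(1+r)^2 + TV/(1+r)^2
    = 28751.71138 + 29629.42320 + 478773.85419 = 537154.98877

$537154.99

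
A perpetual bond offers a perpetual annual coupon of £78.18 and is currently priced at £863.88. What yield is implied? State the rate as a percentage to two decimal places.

P = C/r ⇒ r = C/P = £78.18/£863.88 = 0.090499

9.05%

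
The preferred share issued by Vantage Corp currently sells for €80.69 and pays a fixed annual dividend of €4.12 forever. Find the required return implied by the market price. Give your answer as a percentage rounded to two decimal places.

5.11%

P = C/r ⇒ r = C/P = €4.12/€80.69 = 0.051060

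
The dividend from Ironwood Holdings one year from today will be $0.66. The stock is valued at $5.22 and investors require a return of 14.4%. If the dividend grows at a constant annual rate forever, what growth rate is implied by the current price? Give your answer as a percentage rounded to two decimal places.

P = D₁/(r−g) ⇒ g = r − D₁/P = 0.144 − $0.66/$5.22 = 0.017563

1.76%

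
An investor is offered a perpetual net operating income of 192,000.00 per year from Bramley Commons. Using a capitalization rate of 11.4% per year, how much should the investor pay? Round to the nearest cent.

1684210.53

Level perpetuity: PV = C / r = 192,000.00 / 0.114 = 1,684,210.53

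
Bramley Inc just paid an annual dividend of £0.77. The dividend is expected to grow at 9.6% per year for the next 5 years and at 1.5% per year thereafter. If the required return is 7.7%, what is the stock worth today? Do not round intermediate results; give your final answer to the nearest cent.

D_1 = 0.84392
D_2 = 0.92494
D_3 = 1.01373
D_4 = 1.11105
D_5 = 1.21771
Terminal value at year 5: TV = D_5×(1+g_2)/(r−g_2) = 1.23597/0.062 = 19.93507
P_0 = D_1/(1+r)^1 + D_2/(1+r)^2 + D_3/(1+r)^3 + D_4/(1+r)^4 + D_5/(1+r)^5 + TV/(1+r)^5
    = 0.78358 + 0.79741 + 0.81148 + 0.82579 + 0.84036 + 13.75749 = 17.81611

£17.82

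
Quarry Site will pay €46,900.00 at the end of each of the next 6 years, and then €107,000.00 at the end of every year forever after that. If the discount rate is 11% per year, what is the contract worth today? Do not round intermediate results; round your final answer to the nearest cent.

PV of 6-year annuity: €46,900.00 × [1 − (1+0.11)^−6] / 0.11 = 198412.22534
Perpetuity value at year 6: €107,000.00 / 0.11 = 972727.27273
PV of perpetuity: 972727.27273 / (1+0.11)^6 = 520059.72238
Total PV = 198412.22534 + 520059.72238 = 718471.94772

€718471.95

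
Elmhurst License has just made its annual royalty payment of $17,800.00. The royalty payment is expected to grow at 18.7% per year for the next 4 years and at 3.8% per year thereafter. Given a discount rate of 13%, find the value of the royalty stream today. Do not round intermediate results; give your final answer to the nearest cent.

$325165.60

D_1 = 21128.60000
D_2 = 25079.64820
D_3 = 29769.54241
D_4 = 35336.44684
Terminal value at year 4: TV = D_4×(1+g_2)/(r−g_2) = 36679.23182/0.092 = 398687.30244
P_0 = D_1/(1+r)^1 + D_2/(1+r)^2 + D_3/(1+r)^3 + D_4/(1+r)^4 + TV/(1+r)^4
    = 18697.87611 + 19641.04331 + 20631.78620 + 21672.50462 + 244522.38908 = 325165.59931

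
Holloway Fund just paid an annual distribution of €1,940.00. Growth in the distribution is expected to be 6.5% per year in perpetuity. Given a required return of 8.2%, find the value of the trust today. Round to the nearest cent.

D₁ = D₀ × (1 + g) = €1,940.00 × 1.065 = €2,066.1000
Growing perpetuity: P = D₁ / (r − g) = €2,066.1000 / (0.082 − 0.065) = €121,535.29

€121535.29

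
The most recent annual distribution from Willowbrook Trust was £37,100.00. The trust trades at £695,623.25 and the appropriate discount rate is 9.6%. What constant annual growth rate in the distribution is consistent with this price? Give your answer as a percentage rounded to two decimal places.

P = D₀(1+g)/(r−g) ⇒ P(r−g) = D₀(1+g) ⇒ g(P+D₀) = P·r − D₀
g = (P·r − D₀)/(P + D₀) = (£695,623.25×0.096 − £37,100.00) / (£695,623.25 + £37,100.00) = 0.040506

4.05%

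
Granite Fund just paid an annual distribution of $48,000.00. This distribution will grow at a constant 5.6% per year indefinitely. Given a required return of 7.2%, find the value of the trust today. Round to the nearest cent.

$3168000.00

D₁ = D₀ × (1 + g) = $48,000.00 × 1.056 = $50,688.0000
Growing perpetuity: P = D₁ / (r − g) = $50,688.0000 / (0.072 − 0.056) = $3,168,000.00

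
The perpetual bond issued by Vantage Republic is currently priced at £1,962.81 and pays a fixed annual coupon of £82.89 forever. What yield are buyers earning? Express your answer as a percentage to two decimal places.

4.22%

P = C/r ⇒ r = C/P = £82.89/£1,962.81 = 0.042230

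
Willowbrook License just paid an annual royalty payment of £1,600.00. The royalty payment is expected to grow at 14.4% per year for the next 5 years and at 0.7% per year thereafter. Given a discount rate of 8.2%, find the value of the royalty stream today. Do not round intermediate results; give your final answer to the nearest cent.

D_1 = 1830.40000
D_2 = 2093.97760
D_3 = 2395.51037
D_4 = 2740.46387
D_5 = 3135.09067
Terminal value at year 5: TV = D_5×(1+g_2)/(r−g_2) = 3157.03630/0.075 = 42093.81733
P_0 = D_1/(1+r)^1 + D_2/(1+r)^2 + D_3/(1+r)^3 + D_4/(1+r)^4 + D_5/(1+r)^5 + TV/(1+r)^5
    = 1691.68207 + 1788.61764 + 1891.10775 + 1999.47067 + 2114.04292 + 28384.54966 = 37869.47071

£37869.47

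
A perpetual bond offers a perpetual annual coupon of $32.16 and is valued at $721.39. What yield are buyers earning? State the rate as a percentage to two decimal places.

P = C/r ⇒ r = C/P = $32.16/$721.39 = 0.044581

4.46%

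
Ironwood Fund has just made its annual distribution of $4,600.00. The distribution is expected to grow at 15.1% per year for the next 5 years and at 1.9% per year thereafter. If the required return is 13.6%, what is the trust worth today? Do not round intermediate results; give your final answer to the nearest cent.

D_1 = 5294.60000
D_2 = 6094.08460
D_3 = 7014.29137
D_4 = 8073.44937
D_5 = 9292.54023
Terminal value at year 5: TV = D_5×(1+g_2)/(r−g_2) = 9469.09849/0.117 = 80932.46574
P_0 = D_1/(1+r)^1 + D_2/(1+r)^2 + D_3/(1+r)^3 + D_4/(1+r)^4 + D_5/(1+r)^5 + TV/(1+r)^5
    = 4660.73944 + 4722.28089 + 4784.63495 + 4847.81235 + 4911.82396 + 42779.04796 = 66706.33955

$66706.34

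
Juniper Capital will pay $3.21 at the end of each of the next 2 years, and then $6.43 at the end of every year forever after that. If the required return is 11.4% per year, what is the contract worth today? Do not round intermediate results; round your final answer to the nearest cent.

$50.92

PV of 2-year annuity: $3.21 × [1 − (1+0.114)^−2] / 0.114 = 5.46814
Perpetuity value at year 2: $6.43 / 0.114 = 56.40351
PV of perpetuity: 56.40351 / (1+0.114)^2 = 45.45019
Total PV = 5.46814 + 45.45019 = 50.91833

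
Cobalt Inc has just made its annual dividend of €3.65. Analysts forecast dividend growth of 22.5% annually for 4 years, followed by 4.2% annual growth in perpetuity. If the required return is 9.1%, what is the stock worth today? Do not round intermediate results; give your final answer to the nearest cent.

€143.04

D_1 = 4.47125
D_2 = 5.47728
D_3 = 6.70967
D_4 = 8.21935
Terminal value at year 4: TV = D_4×(1+g_2)/(r−g_2) = 8.56456/0.049 = 174.78689
P_0 = D_1/(1+r)^1 + D_2/(1+r)^2 + D_3/(1+r)^3 + D_4/(1+r)^4 + TV/(1+r)^4
    = 4.09830 + 4.60167 + 5.16686 + 5.80147 + 123.37008 = 143.03839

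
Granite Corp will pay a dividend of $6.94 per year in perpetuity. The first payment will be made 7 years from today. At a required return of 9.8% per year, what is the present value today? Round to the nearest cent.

$40.41

Value at end of year 6: C / r = $6.94 / 0.098 = $70.8163
Discount to today: PV = $70.8163 / (1 + 0.098)^6 = $70.8163 / 1.752323 = $40.41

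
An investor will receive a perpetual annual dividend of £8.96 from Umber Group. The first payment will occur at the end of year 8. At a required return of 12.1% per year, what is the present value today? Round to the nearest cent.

Value at end of year 7: C / r = £8.96 / 0.121 = £74.0496
Discount to today: PV = £74.0496 / (1 + 0.121)^7 = £74.0496 / 2.224535 = £33.29

£33.29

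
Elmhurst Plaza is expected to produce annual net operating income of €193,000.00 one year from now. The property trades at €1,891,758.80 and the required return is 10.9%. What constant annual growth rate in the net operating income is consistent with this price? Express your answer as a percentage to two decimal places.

P = D₁/(r−g) ⇒ g = r − D₁/P = 0.109 − €193,000.00/€1,891,758.80 = 0.006979

0.70%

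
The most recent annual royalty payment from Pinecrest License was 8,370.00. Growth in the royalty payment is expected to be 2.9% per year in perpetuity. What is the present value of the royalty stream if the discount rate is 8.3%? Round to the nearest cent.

D₁ = D₀ × (1 + g) = 8,370.00 × 1.029 = 8,612.7300
Growing perpetuity: P = D₁ / (r − g) = 8,612.7300 / (0.083 − 0.029) = 159,495.00

159495.00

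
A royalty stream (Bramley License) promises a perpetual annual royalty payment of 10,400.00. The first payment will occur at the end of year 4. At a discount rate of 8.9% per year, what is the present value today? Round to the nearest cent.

90481.48

Value at end of year 3: C / r = 10,400.00 / 0.089 = 116,853.9326
Discount to today: PV = 116,853.9326 / (1 + 0.089)^3 = 116,853.9326 / 1.291468 = 90,481.48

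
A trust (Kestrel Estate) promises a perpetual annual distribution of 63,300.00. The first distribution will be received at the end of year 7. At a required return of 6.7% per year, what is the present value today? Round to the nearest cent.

640239.39

Value at end of year 6: C / r = 63,300.00 / 0.067 = 944,776.1194
Discount to today: PV = 944,776.1194 / (1 + 0.067)^6 = 944,776.1194 / 1.475661 = 640,239.39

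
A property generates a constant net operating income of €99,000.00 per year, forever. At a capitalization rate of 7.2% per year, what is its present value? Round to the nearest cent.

Level perpetuity: PV = C / r = €99,000.00 / 0.072 = €1,375,000.00

€1375000.00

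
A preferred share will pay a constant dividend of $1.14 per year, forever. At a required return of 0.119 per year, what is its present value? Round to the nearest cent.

$9.58

Level perpetuity: PV = C / r = $1.14 / 0.119 = $9.58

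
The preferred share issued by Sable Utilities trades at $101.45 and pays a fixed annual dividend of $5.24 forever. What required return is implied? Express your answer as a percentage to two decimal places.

P = C/r ⇒ r = C/P = $5.24/$101.45 = 0.051651

5.17%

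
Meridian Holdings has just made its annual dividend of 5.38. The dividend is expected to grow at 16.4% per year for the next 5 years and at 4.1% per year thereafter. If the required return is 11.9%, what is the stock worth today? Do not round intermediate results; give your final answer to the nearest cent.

117.77

D_1 = 6.26232
D_2 = 7.28934
D_3 = 8.48479
D_4 = 9.87630
D_5 = 11.49601
Terminal value at year 5: TV = D_5×(1+g_2)/(r−g_2) = 11.96735/0.078 = 153.42753
P_0 = D_1/(1+r)^1 + D_2/(1+r)^2 + D_3/(1+r)^3 + D_4/(1+r)^4 + D_5/(1+r)^5 + TV/(1+r)^5
    = 5.59635 + 5.82141 + 6.05551 + 6.29903 + 6.55234 + 87.44860 = 117.77325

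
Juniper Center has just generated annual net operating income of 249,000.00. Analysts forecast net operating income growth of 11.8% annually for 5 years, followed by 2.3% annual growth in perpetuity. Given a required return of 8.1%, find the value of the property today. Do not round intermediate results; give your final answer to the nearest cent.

6575524.67

D_1 = 278382.00000
D_2 = 311231.07600
D_3 = 347956.34297
D_4 = 389015.19144
D_5 = 434918.98403
Terminal value at year 5: TV = D_5×(1+g_2)/(r−g_2) = 444922.12066/0.058 = 7671071.04587
P_0 = D_1/(1+r)^1 + D_2/(1+r)^2 + D_3/(1+r)^3 + D_4/(1+r)^4 + D_5/(1+r)^5 + TV/(1+r)^5
    = 257522.66420 + 266337.03846 + 275453.10731 + 284881.19701 + 294631.98729 + 5196698.67234 = 6575524.66660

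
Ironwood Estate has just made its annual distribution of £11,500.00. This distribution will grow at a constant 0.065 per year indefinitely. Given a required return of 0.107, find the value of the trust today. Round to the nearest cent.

£291607.14

D₁ = D₀ × (1 + g) = £11,500.00 × 1.065 = £12,247.5000
Growing perpetuity: P = D₁ / (r − g) = £12,247.5000 / (0.107 − 0.065) = £291,607.14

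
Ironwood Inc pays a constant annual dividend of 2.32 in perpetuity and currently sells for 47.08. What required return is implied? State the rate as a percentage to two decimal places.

4.93%

P = C/r ⇒ r = C/P = 2.32/47.08 = 0.049278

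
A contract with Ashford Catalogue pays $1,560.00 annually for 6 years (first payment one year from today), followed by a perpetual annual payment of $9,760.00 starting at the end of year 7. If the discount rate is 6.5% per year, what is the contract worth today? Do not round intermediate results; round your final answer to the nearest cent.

PV of 6-year annuity: $1,560.00 × [1 − (1+0.065)^−6] / 0.065 = 7551.98115
Perpetuity value at year 6: $9,760.00 / 0.065 = 150153.84615
PV of perpetuity: 150153.84615 / (1+0.065)^6 = 102905.55384
Total PV = 7551.98115 + 102905.55384 = 110457.53499

$110457.53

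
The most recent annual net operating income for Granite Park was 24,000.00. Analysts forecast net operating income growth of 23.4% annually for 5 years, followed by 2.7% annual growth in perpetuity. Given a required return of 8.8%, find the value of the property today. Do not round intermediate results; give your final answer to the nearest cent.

936243.50

D_1 = 29616.00000
D_2 = 36546.14400
D_3 = 45097.94170
D_4 = 55650.86005
D_5 = 68673.16131
Terminal value at year 5: TV = D_5×(1+g_2)/(r−g_2) = 70527.33666/0.061 = 1156185.84689
P_0 = D_1/(1+r)^1 + D_2/(1+r)^2 + D_3/(1+r)^3 + D_4/(1+r)^4 + D_5/(1+r)^5 + TV/(1+r)^5
    = 27220.58824 + 30873.35099 + 35016.28229 + 39715.15840 + 45044.58223 + 758373.54020 = 936243.50235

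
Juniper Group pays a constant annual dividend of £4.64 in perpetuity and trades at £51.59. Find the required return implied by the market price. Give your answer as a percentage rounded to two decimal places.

P = C/r ⇒ r = C/P = £4.64/£51.59 = 0.089940

8.99%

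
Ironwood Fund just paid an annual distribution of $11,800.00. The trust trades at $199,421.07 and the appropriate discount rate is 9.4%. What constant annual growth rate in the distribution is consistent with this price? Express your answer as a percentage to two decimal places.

3.29%

P = D₀(1+g)/(r−g) ⇒ P(r−g) = D₀(1+g) ⇒ g(P+D₀) = P·r − D₀
g = (P·r − D₀)/(P + D₀) = ($199,421.07×0.094 − $11,800.00) / ($199,421.07 + $11,800.00) = 0.032883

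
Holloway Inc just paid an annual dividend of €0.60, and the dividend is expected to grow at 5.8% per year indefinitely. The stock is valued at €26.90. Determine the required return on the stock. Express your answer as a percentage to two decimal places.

8.16%

D₁ = €0.60 × 1.058 = €0.6348
P = D₁/(r − g) ⇒ r = D₁/P + g = €0.6348/€26.90 + 0.058 = 0.023599 + 0.058 = 0.081599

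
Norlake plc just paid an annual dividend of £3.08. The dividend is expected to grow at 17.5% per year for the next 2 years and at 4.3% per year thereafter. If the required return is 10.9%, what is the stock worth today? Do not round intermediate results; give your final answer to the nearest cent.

£61.36

D_1 = 3.61900
D_2 = 4.25232
Terminal value at year 2: TV = D_2×(1+g_2)/(r−g_2) = 4.43517/0.066 = 67.19962
P_0 = D_1/(1+r)^1 + D_2/(1+r)^2 + TV/(1+r)^2
    = 3.26330 + 3.45751 + 54.63912 = 61.35993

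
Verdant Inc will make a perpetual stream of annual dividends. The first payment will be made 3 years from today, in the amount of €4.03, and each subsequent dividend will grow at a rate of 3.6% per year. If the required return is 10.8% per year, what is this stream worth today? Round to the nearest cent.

Value at end of year 2: C₁ / (r − g) = €4.03 / (0.108 − 0.036) = €55.9722
Discount to today: PV = €55.9722 / (1 + 0.108)^2 = €55.9722 / 1.227664 = €45.59

€45.59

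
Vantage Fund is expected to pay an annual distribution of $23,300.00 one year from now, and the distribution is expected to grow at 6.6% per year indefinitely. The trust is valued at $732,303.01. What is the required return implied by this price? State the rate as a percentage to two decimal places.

P = D₁/(r − g) ⇒ r = D₁/P + g = $23,300.0000/$732,303.01 + 0.066 = 0.031817 + 0.066 = 0.097817

9.78%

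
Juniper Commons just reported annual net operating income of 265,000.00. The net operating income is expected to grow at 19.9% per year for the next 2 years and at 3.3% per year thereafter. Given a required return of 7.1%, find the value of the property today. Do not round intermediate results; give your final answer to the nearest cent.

D_1 = 317735.00000
D_2 = 380964.26500
Terminal value at year 2: TV = D_2×(1+g_2)/(r−g_2) = 393536.08574/0.038 = 10356212.78276
P_0 = D_1/(1+r)^1 + D_2/(1+r)^2 + TV/(1+r)^2
    = 296671.33520 + 332127.85332 + 9028633.48630 = 9657432.67482

9657432.67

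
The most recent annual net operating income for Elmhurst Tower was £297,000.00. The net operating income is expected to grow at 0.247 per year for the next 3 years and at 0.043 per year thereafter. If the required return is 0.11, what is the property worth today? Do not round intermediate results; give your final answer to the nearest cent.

£7684953.62

D_1 = 370359.00000
D_2 = 461837.67300
D_3 = 575911.57823
Terminal value at year 3: TV = D_3×(1+g_2)/(r−g_2) = 600675.77609/0.067 = 8965310.09097
P_0 = D_1/(1+r)^1 + D_2/(1+r)^2 + D_3/(1+r)^3 + TV/(1+r)^3
    = 333656.75676 + 374837.81592 + 421101.58239 + 6555357.46921 = 7684953.62428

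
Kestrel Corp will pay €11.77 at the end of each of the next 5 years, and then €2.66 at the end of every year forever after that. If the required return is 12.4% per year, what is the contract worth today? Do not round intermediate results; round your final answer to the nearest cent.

€53.97

PV of 5-year annuity: €11.77 × [1 − (1+0.124)^−5] / 0.124 = 42.01113
Perpetuity value at year 5: €2.66 / 0.124 = 21.45161
PV of perpetuity: 21.45161 / (1+0.124)^5 = 11.95717
Total PV = 42.01113 + 11.95717 = 53.96830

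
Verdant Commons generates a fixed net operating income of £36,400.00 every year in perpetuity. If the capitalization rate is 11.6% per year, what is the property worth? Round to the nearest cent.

£313793.10

Level perpetuity: PV = C / r = £36,400.00 / 0.116 = £313,793.10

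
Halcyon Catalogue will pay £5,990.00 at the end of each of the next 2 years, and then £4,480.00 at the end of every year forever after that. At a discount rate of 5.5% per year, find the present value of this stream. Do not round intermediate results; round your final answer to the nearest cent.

PV of 2-year annuity: £5,990.00 × [1 − (1+0.055)^−2] / 0.055 = 11059.45509
Perpetuity value at year 2: £4,480.00 / 0.055 = 81454.54545
PV of perpetuity: 81454.54545 / (1+0.055)^2 = 73183.03313
Total PV = 11059.45509 + 73183.03313 = 84242.48822

£84242.49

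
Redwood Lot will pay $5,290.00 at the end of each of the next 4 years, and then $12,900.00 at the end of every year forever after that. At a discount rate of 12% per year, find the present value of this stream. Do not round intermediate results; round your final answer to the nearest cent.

PV of 4-year annuity: $5,290.00 × [1 − (1+0.12)^−4] / 0.12 = 16067.57804
Perpetuity value at year 4: $12,900.00 / 0.12 = 107500.00000
PV of perpetuity: 107500.00000 / (1+0.12)^4 = 68318.19343
Total PV = 16067.57804 + 68318.19343 = 84385.77147

$84385.77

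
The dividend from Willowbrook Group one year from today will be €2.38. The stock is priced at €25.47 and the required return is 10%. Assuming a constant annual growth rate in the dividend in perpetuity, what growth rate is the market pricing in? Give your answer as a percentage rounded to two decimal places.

P = D₁/(r−g) ⇒ g = r − D₁/P = 0.1 − €2.38/€25.47 = 0.006557

0.66%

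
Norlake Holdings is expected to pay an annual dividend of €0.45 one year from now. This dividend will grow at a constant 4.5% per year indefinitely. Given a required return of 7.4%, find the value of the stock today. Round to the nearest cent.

€15.52

Growing perpetuity: P = D₁ / (r − g) = €0.4500 / (0.074 − 0.045) = €15.52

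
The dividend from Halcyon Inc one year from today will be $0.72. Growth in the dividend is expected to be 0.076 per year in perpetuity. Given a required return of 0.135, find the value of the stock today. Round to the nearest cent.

$12.20

Growing perpetuity: P = D₁ / (r − g) = $0.7200 / (0.135 − 0.076) = $12.20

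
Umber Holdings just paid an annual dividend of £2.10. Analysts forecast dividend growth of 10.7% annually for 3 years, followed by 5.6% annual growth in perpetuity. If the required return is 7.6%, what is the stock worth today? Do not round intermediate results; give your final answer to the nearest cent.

£127.41

D_1 = 2.32470
D_2 = 2.57344
D_3 = 2.84880
Terminal value at year 3: TV = D_3×(1+g_2)/(r−g_2) = 3.00833/0.02 = 150.41671
P_0 = D_1/(1+r)^1 + D_2/(1+r)^2 + D_3/(1+r)^3 + TV/(1+r)^3
    = 2.16050 + 2.22275 + 2.28679 + 120.74225 = 127.41228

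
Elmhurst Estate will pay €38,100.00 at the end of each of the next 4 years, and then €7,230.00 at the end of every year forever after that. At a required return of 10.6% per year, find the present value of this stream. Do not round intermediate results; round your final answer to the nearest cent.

PV of 4-year annuity: €38,100.00 × [1 − (1+0.106)^−4] / 0.106 = 119219.80327
Perpetuity value at year 4: €7,230.00 / 0.106 = 68207.54717
PV of perpetuity: 68207.54717 / (1+0.106)^4 = 45583.94671
Total PV = 119219.80327 + 45583.94671 = 164803.74998

€164803.75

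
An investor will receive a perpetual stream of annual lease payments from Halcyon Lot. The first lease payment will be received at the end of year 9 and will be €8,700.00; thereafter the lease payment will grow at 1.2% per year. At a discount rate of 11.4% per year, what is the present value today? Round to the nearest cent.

€35961.48

Value at end of year 8: C₁ / (r − g) = €8,700.00 / (0.114 − 0.012) = €85,294.1176
Discount to today: PV = €85,294.1176 / (1 + 0.114)^8 = €85,294.1176 / 2.371819 = €35,961.48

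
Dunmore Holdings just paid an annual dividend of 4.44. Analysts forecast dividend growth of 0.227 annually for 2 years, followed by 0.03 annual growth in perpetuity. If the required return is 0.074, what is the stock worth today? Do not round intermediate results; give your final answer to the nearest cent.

146.53

D_1 = 5.44788
D_2 = 6.68455
Terminal value at year 2: TV = D_2×(1+g_2)/(r−g_2) = 6.88509/0.044 = 156.47921
P_0 = D_1/(1+r)^1 + D_2/(1+r)^2 + TV/(1+r)^2
    = 5.07251 + 5.79513 + 135.65883 = 146.52648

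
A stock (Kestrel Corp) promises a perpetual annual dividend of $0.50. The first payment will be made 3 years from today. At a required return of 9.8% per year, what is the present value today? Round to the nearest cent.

Value at end of year 2: C / r = $0.50 / 0.098 = $5.1020
Discount to today: PV = $5.1020 / (1 + 0.098)^2 = $5.1020 / 1.205604 = $4.23

$4.23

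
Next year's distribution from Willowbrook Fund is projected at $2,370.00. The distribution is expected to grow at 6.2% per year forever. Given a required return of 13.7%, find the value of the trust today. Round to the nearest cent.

Growing perpetuity: P = D₁ / (r − g) = $2,370.0000 / (0.137 − 0.062) = $31,600.00

$31600.00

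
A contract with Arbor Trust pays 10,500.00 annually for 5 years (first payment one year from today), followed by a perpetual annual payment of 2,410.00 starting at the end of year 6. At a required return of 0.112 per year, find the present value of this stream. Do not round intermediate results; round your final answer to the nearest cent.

51267.84

PV of 5-year annuity: 10,500.00 × [1 − (1+0.112)^−5] / 0.112 = 38612.46580
Perpetuity value at year 5: 2,410.00 / 0.112 = 21517.85714
PV of perpetuity: 21517.85714 / (1+0.112)^5 = 12655.37690
Total PV = 38612.46580 + 12655.37690 = 51267.84270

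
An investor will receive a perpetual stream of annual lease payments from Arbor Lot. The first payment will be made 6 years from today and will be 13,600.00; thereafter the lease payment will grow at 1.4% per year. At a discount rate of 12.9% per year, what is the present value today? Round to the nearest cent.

64472.03

Value at end of year 5: C₁ / (r − g) = 13,600.00 / (0.129 − 0.014) = 118,260.8696
Discount to today: PV = 118,260.8696 / (1 + 0.129)^5 = 118,260.8696 / 1.834297 = 64,472.03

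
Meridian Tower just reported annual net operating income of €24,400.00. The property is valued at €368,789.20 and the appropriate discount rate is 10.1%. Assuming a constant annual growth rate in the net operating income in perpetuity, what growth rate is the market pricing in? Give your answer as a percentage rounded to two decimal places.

3.27%

P = D₀(1+g)/(r−g) ⇒ P(r−g) = D₀(1+g) ⇒ g(P+D₀) = P·r − D₀
g = (P·r − D₀)/(P + D₀) = (€368,789.20×0.101 − €24,400.00) / (€368,789.20 + €24,400.00) = 0.032676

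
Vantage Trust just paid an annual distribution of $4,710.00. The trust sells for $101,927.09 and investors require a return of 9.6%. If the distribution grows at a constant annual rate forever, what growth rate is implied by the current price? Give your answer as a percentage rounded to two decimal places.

P = D₀(1+g)/(r−g) ⇒ P(r−g) = D₀(1+g) ⇒ g(P+D₀) = P·r − D₀
g = (P·r − D₀)/(P + D₀) = ($101,927.09×0.096 − $4,710.00) / ($101,927.09 + $4,710.00) = 0.047591

4.76%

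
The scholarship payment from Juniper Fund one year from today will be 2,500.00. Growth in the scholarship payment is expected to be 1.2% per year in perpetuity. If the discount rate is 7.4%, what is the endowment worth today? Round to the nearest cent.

Growing perpetuity: P = D₁ / (r − g) = 2,500.0000 / (0.074 − 0.012) = 40,322.58

40322.58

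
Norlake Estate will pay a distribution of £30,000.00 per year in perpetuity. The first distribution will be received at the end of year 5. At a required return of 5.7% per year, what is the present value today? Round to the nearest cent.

Value at end of year 4: C / r = £30,000.00 / 0.057 = £526,315.7895
Discount to today: PV = £526,315.7895 / (1 + 0.057)^4 = £526,315.7895 / 1.248245 = £421,644.51

£421644.51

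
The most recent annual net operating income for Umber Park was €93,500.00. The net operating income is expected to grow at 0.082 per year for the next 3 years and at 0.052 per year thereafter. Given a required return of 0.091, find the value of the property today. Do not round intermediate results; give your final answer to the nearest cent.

€2736096.74

D_1 = 101167.00000
D_2 = 109462.69400
D_3 = 118438.63491
Terminal value at year 3: TV = D_3×(1+g_2)/(r−g_2) = 124597.44392/0.039 = 3194806.25444
P_0 = D_1/(1+r)^1 + D_2/(1+r)^2 + D_3/(1+r)^3 + TV/(1+r)^3
    = 92728.68928 + 91963.74134 + 91205.10369 + 2460199.20720 = 2736096.74150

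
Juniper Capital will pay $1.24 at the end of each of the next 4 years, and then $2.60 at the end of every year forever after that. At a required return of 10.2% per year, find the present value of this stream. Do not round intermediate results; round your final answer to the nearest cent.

PV of 4-year annuity: $1.24 × [1 − (1+0.102)^−4] / 0.102 = 3.91368
Perpetuity value at year 4: $2.60 / 0.102 = 25.49020
PV of perpetuity: 25.49020 / (1+0.102)^4 = 17.28410
Total PV = 3.91368 + 17.28410 = 21.19778

$21.20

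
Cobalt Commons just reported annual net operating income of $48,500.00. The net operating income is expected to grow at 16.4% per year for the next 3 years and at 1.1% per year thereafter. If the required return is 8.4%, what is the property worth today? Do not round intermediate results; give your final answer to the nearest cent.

D_1 = 56454.00000
D_2 = 65712.45600
D_3 = 76489.29878
Terminal value at year 3: TV = D_3×(1+g_2)/(r−g_2) = 77330.68107/0.073 = 1059324.39823
P_0 = D_1/(1+r)^1 + D_2/(1+r)^2 + D_3/(1+r)^3 + TV/(1+r)^3
    = 52079.33579 + 55922.82921 + 60049.97528 + 831651.02747 = 999703.16775

$999703.17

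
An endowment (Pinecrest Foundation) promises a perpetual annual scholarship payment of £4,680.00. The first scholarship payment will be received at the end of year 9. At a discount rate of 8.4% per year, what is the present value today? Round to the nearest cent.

£29223.51

Value at end of year 8: C / r = £4,680.00 / 0.084 = £55,714.2857
Discount to today: PV = £55,714.2857 / (1 + 0.084)^8 = £55,714.2857 / 1.906489 = £29,223.51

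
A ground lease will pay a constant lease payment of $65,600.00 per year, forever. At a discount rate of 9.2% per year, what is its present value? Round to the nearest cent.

$713043.48

Level perpetuity: PV = C / r = $65,600.00 / 0.092 = $713,043.48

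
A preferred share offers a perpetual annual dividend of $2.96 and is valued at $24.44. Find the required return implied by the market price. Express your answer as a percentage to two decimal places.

12.11%

P = C/r ⇒ r = C/P = $2.96/$24.44 = 0.121113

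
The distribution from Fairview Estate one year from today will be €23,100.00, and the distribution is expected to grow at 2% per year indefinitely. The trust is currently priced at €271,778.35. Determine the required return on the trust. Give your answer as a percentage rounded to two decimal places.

10.50%

P = D₁/(r − g) ⇒ r = D₁/P + g = €23,100.0000/€271,778.35 + 0.02 = 0.084996 + 0.02 = 0.104996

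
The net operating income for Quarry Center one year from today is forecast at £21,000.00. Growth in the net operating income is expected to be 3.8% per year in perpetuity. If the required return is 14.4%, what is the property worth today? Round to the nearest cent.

£198113.21

Growing perpetuity: P = D₁ / (r − g) = £21,000.0000 / (0.144 − 0.038) = £198,113.21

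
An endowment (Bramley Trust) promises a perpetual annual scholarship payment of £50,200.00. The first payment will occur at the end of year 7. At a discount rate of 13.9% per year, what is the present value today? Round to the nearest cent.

Value at end of year 6: C / r = £50,200.00 / 0.139 = £361,151.0791
Discount to today: PV = £361,151.0791 / (1 + 0.139)^6 = £361,151.0791 / 2.183445 = £165,404.21

£165404.21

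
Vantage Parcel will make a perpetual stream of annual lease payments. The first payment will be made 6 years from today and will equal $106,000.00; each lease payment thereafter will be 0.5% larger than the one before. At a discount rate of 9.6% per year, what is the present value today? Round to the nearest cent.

Value at end of year 5: C₁ / (r − g) = $106,000.00 / (0.096 − 0.005) = $1,164,835.1648
Discount to today: PV = $1,164,835.1648 / (1 + 0.096)^5 = $1,164,835.1648 / 1.581440 = $736,566.06

$736566.06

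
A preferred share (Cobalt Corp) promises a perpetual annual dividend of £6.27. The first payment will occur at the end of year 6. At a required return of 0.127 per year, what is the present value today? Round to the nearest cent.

Value at end of year 5: C / r = £6.27 / 0.127 = £49.3701
Discount to today: PV = £49.3701 / (1 + 0.127)^5 = £49.3701 / 1.818108 = £27.15

£27.15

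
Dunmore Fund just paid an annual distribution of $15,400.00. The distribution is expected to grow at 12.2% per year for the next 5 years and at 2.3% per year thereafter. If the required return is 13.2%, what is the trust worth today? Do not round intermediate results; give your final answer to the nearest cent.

$213244.98

D_1 = 17278.80000
D_2 = 19386.81360
D_3 = 21752.00486
D_4 = 24405.74945
D_5 = 27383.25089
Terminal value at year 5: TV = D_5×(1+g_2)/(r−g_2) = 28013.06566/0.109 = 257000.60234
P_0 = D_1/(1+r)^1 + D_2/(1+r)^2 + D_3/(1+r)^3 + D_4/(1+r)^4 + D_5/(1+r)^5 + TV/(1+r)^5
    = 15263.95760 + 15129.11698 + 14995.46754 + 14862.99874 + 14731.70017 + 138261.73645 = 213244.97748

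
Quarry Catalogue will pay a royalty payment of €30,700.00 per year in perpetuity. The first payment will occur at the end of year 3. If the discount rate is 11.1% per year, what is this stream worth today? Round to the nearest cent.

Value at end of year 2: C / r = €30,700.00 / 0.111 = €276,576.5766
Discount to today: PV = €276,576.5766 / (1 + 0.111)^2 = €276,576.5766 / 1.234321 = €224,071.84

€224071.84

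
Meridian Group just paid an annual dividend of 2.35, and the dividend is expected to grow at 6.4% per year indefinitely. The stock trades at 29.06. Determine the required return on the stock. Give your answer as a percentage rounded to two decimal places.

15.00%

D₁ = 2.35 × 1.064 = 2.5004
P = D₁/(r − g) ⇒ r = D₁/P + g = 2.5004/29.06 + 0.064 = 0.086043 + 0.064 = 0.150043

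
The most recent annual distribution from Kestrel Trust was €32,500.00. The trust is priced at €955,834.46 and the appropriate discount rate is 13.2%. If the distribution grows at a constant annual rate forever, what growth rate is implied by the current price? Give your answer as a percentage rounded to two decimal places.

P = D₀(1+g)/(r−g) ⇒ P(r−g) = D₀(1+g) ⇒ g(P+D₀) = P·r − D₀
g = (P·r − D₀)/(P + D₀) = (€955,834.46×0.132 − €32,500.00) / (€955,834.46 + €32,500.00) = 0.094776

9.48%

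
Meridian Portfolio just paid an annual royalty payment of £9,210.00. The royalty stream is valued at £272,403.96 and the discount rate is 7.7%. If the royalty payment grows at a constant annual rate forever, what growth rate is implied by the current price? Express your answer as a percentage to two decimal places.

4.18%

P = D₀(1+g)/(r−g) ⇒ P(r−g) = D₀(1+g) ⇒ g(P+D₀) = P·r − D₀
g = (P·r − D₀)/(P + D₀) = (£272,403.96×0.077 − £9,210.00) / (£272,403.96 + £9,210.00) = 0.041777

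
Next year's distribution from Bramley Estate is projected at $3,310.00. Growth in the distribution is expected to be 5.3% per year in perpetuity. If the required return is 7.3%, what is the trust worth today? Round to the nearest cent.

$165500.00

Growing perpetuity: P = D₁ / (r − g) = $3,310.0000 / (0.073 − 0.053) = $165,500.00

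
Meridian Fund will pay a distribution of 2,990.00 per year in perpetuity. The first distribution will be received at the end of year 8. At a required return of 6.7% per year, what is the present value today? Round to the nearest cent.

28342.98

Value at end of year 7: C / r = 2,990.00 / 0.067 = 44,626.8657
Discount to today: PV = 44,626.8657 / (1 + 0.067)^7 = 44,626.8657 / 1.574530 = 28,342.98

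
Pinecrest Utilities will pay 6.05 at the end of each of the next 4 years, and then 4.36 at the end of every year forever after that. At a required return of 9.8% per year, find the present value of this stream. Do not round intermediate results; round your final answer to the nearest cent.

49.87

PV of 4-year annuity: 6.05 × [1 − (1+0.098)^−4] / 0.098 = 19.26101
Perpetuity value at year 4: 4.36 / 0.098 = 44.48980
PV of perpetuity: 44.48980 / (1+0.098)^4 = 30.60913
Total PV = 19.26101 + 30.60913 = 49.87014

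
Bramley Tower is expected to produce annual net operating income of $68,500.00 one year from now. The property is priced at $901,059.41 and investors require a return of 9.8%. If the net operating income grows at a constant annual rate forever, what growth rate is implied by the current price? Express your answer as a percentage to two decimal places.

P = D₁/(r−g) ⇒ g = r − D₁/P = 0.098 − $68,500.00/$901,059.41 = 0.021978

2.20%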